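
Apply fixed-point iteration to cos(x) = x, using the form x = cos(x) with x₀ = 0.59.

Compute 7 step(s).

Equation: cos(x) = x
Fixed-point form: x = cos(x)
x₀ = 0.59

x_1 = g(0.590000) = 0.830941
x_2 = g(0.830941) = 0.674181
x_3 = g(0.674181) = 0.781218
x_4 = g(0.781218) = 0.710056
x_5 = g(0.710056) = 0.758325
x_6 = g(0.758325) = 0.725989
x_7 = g(0.725989) = 0.747843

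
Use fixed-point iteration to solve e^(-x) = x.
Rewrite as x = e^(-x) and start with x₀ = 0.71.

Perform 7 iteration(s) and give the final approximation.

Equation: e^(-x) = x
Fixed-point form: x = e^(-x)
x₀ = 0.71

x_1 = g(0.710000) = 0.491644
x_2 = g(0.491644) = 0.611620
x_3 = g(0.611620) = 0.542471
x_4 = g(0.542471) = 0.581310
x_5 = g(0.581310) = 0.559165
x_6 = g(0.559165) = 0.571686
x_7 = g(0.571686) = 0.564573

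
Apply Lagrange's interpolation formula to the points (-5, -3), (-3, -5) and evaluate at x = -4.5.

Lagrange interpolation formula:
P(x) = Σ yᵢ × Lᵢ(x)
where Lᵢ(x) = Π_{j≠i} (x - xⱼ)/(xᵢ - xⱼ)

L_0(-4.5) = (-4.5 - (-3))/(-5 - (-3)) = 0.750000
L_1(-4.5) = (-4.5 - (-5))/(-3 - (-5)) = 0.250000

P(-4.5) = (-3)×L_0(-4.5) + (-5)×L_1(-4.5)
P(-4.5) = -3.500000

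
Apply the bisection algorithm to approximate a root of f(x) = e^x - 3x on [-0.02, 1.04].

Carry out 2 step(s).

f(x) = e^x - 3x
Initial interval: [-0.02, 1.04]

Iteration 1:
  c_1 = (-0.020000 + 1.040000)/2 = 0.510000
  f(c_1) = f(0.510000) = 0.135291
  f(a) × f(c) ≥ 0, new interval: [0.510000, 1.040000]
Iteration 2:
  c_2 = (0.510000 + 1.040000)/2 = 0.775000
  f(c_2) = f(0.775000) = -0.154408
  f(a) × f(c) < 0, new interval: [0.510000, 0.775000]

After 2 iteration(s), the approximation is c_2 = 0.775000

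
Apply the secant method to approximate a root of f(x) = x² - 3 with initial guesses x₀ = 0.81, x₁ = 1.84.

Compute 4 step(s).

f(x) = x² - 3
x₀ = 0.81, x₁ = 1.84

Secant formula: x_{n+1} = x_n - f(x_n)(x_n - x_{n-1})/(f(x_n) - f(x_{n-1}))

Iteration 1:
  f(0.810000) = -2.343900
  f(1.840000) = 0.385600
  x_2 = 1.840000 - 0.385600×(1.840000 - 0.810000)/(0.385600 - (-2.343900))
       = 1.694491
Iteration 2:
  f(1.840000) = 0.385600
  f(1.694491) = -0.128702
  x_3 = 1.694491 - (-0.128702)×(1.694491 - 1.840000)/(-0.128702 - 0.385600)
       = 1.730904
Iteration 3:
  f(1.694491) = -0.128702
  f(1.730904) = -0.003973
  x_4 = 1.730904 - (-0.003973)×(1.730904 - 1.694491)/(-0.003973 - (-0.128702))
       = 1.732063
Iteration 4:
  f(1.730904) = -0.003973
  f(1.732063) = 0.000044
  x_5 = 1.732063 - 0.000044×(1.732063 - 1.730904)/(0.000044 - (-0.003973))
       = 1.732051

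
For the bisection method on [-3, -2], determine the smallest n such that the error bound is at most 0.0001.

We need (b-a)/2^n ≤ 0.0001
(-2 - (-3))/2^n ≤ 0.0001
1/2^n ≤ 0.0001
2^n ≥ 10000
n ≥ log₂(10000) = 13.29
n ≥ 14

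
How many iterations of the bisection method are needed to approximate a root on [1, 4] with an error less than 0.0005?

We need (b-a)/2^n ≤ 0.0005
(4 - 1)/2^n ≤ 0.0005
3/2^n ≤ 0.0005
2^n ≥ 6000
n ≥ log₂(6000) = 12.55
n ≥ 13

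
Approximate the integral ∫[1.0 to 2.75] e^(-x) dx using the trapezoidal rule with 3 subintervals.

f(x) = e^(-x)
a = 1.0, b = 2.75, n = 3
h = (b - a)/n = 0.583333

Trapezoidal rule: (h/2)[f(x₀) + 2f(x₁) + 2f(x₂) + ... + f(xₙ)]

x_0 = 1.0000, f(x_0) = 0.367879, coefficient = 1
x_1 = 1.5833, f(x_1) = 0.205290, coefficient = 2
x_2 = 2.1667, f(x_2) = 0.114559, coefficient = 2
x_3 = 2.7500, f(x_3) = 0.063928, coefficient = 1

I ≈ (0.583333/2) × 1.071504 = 0.312522
Exact value: 0.303952
Error: 0.008571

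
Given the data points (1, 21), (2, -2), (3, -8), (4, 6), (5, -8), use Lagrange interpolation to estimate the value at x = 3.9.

Lagrange interpolation formula:
P(x) = Σ yᵢ × Lᵢ(x)
where Lᵢ(x) = Π_{j≠i} (x - xⱼ)/(xᵢ - xⱼ)

L_0(3.9) = (3.9 - 2)/(1 - 2) × (3.9 - 3)/(1 - 3) × (3.9 - 4)/(1 - 4) × (3.9 - 5)/(1 - 5) = 0.007838
L_1(3.9) = (3.9 - 1)/(2 - 1) × (3.9 - 3)/(2 - 3) × (3.9 - 4)/(2 - 4) × (3.9 - 5)/(2 - 5) = -0.047850
L_2(3.9) = (3.9 - 1)/(3 - 1) × (3.9 - 2)/(3 - 2) × (3.9 - 4)/(3 - 4) × (3.9 - 5)/(3 - 5) = 0.151525
L_3(3.9) = (3.9 - 1)/(4 - 1) × (3.9 - 2)/(4 - 2) × (3.9 - 3)/(4 - 3) × (3.9 - 5)/(4 - 5) = 0.909150
L_4(3.9) = (3.9 - 1)/(5 - 1) × (3.9 - 2)/(5 - 2) × (3.9 - 3)/(5 - 3) × (3.9 - 4)/(5 - 4) = -0.020663

P(3.9) = 21×L_0(3.9) + (-2)×L_1(3.9) + (-8)×L_2(3.9) + 6×L_3(3.9) + (-8)×L_4(3.9)
P(3.9) = 4.668287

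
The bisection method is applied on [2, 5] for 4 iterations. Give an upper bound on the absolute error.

Bisection error bound: |error| ≤ (b-a)/2^n
|error| ≤ (5 - 2)/2^4 = 3/2^4
|error| ≤ 0.1875000000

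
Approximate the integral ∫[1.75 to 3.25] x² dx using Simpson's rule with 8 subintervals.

f(x) = x²
a = 1.75, b = 3.25, n = 8
h = (b - a)/n = 0.187500

Simpson's rule: (h/3)[f(x₀) + 4f(x₁) + 2f(x₂) + ... + f(xₙ)]

x_0 = 1.7500, f(x_0) = 3.062500, coefficient = 1
x_1 = 1.9375, f(x_1) = 3.753906, coefficient = 4
x_2 = 2.1250, f(x_2) = 4.515625, coefficient = 2
x_3 = 2.3125, f(x_3) = 5.347656, coefficient = 4
x_4 = 2.5000, f(x_4) = 6.250000, coefficient = 2
x_5 = 2.6875, f(x_5) = 7.222656, coefficient = 4
x_6 = 2.8750, f(x_6) = 8.265625, coefficient = 2
x_7 = 3.0625, f(x_7) = 9.378906, coefficient = 4
x_8 = 3.2500, f(x_8) = 10.562500, coefficient = 1

I ≈ (0.187500/3) × 154.500000 = 9.656250
Exact value: 9.656250
Error: 0.000000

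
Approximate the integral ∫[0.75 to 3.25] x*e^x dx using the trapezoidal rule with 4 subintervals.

f(x) = x*e^x
a = 0.75, b = 3.25, n = 4
h = (b - a)/n = 0.625000

Trapezoidal rule: (h/2)[f(x₀) + 2f(x₁) + 2f(x₂) + ... + f(xₙ)]

x_0 = 0.7500, f(x_0) = 1.587750, coefficient = 1
x_1 = 1.3750, f(x_1) = 5.438230, coefficient = 2
x_2 = 2.0000, f(x_2) = 14.778112, coefficient = 2
x_3 = 2.6250, f(x_3) = 36.237007, coefficient = 2
x_4 = 3.2500, f(x_4) = 83.818605, coefficient = 1

I ≈ (0.625000/2) × 198.313055 = 61.972830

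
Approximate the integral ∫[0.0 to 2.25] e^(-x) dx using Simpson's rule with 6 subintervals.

f(x) = e^(-x)
a = 0.0, b = 2.25, n = 6
h = (b - a)/n = 0.375000

Simpson's rule: (h/3)[f(x₀) + 4f(x₁) + 2f(x₂) + ... + f(xₙ)]

x_0 = 0.0000, f(x_0) = 1.000000, coefficient = 1
x_1 = 0.3750, f(x_1) = 0.687289, coefficient = 4
x_2 = 0.7500, f(x_2) = 0.472367, coefficient = 2
x_3 = 1.1250, f(x_3) = 0.324652, coefficient = 4
x_4 = 1.5000, f(x_4) = 0.223130, coefficient = 2
x_5 = 1.8750, f(x_5) = 0.153355, coefficient = 4
x_6 = 2.2500, f(x_6) = 0.105399, coefficient = 1

I ≈ (0.375000/3) × 7.157580 = 0.894697
Exact value: 0.894601
Error: 0.000097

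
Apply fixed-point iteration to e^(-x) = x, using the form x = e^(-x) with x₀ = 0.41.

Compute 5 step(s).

Equation: e^(-x) = x
Fixed-point form: x = e^(-x)
x₀ = 0.41

x_1 = g(0.410000) = 0.663650
x_2 = g(0.663650) = 0.514968
x_3 = g(0.514968) = 0.597520
x_4 = g(0.597520) = 0.550175
x_5 = g(0.550175) = 0.576849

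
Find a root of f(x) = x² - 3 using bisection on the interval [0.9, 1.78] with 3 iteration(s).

f(x) = x² - 3
Initial interval: [0.9, 1.78]

Iteration 1:
  c_1 = (0.900000 + 1.780000)/2 = 1.340000
  f(c_1) = f(1.340000) = -1.204400
  f(a) × f(c) ≥ 0, new interval: [1.340000, 1.780000]
Iteration 2:
  c_2 = (1.340000 + 1.780000)/2 = 1.560000
  f(c_2) = f(1.560000) = -0.566400
  f(a) × f(c) ≥ 0, new interval: [1.560000, 1.780000]
Iteration 3:
  c_3 = (1.560000 + 1.780000)/2 = 1.670000
  f(c_3) = f(1.670000) = -0.211100
  f(a) × f(c) ≥ 0, new interval: [1.670000, 1.780000]

After 3 iteration(s), the approximation is c_3 = 1.670000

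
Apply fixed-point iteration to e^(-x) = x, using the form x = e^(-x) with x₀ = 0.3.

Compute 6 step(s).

Equation: e^(-x) = x
Fixed-point form: x = e^(-x)
x₀ = 0.3

x_1 = g(0.300000) = 0.740818
x_2 = g(0.740818) = 0.476724
x_3 = g(0.476724) = 0.620814
x_4 = g(0.620814) = 0.537507
x_5 = g(0.537507) = 0.584203
x_6 = g(0.584203) = 0.557550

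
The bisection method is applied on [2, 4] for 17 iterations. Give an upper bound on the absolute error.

Bisection error bound: |error| ≤ (b-a)/2^n
|error| ≤ (4 - 2)/2^17 = 2/2^17
|error| ≤ 0.0000152588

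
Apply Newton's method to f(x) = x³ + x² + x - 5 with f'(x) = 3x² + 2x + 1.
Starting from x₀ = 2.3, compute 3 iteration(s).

f(x) = x³ + x² + x - 5
f'(x) = 3x² + 2x + 1
x₀ = 2.3

Newton-Raphson formula: x_{n+1} = x_n - f(x_n)/f'(x_n)

Iteration 1:
  f(2.300000) = 14.757000
  f'(2.300000) = 21.470000
  x_1 = 2.300000 - 14.757000/21.470000 = 1.612669
Iteration 2:
  f(1.612669) = 3.407439
  f'(1.612669) = 12.027440
  x_2 = 1.612669 - 3.407439/12.027440 = 1.329363
Iteration 3:
  f(1.329363) = 0.445831
  f'(1.329363) = 8.960348
  x_3 = 1.329363 - 0.445831/8.960348 = 1.279607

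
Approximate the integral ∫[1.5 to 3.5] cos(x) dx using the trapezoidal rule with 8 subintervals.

f(x) = cos(x)
a = 1.5, b = 3.5, n = 8
h = (b - a)/n = 0.250000

Trapezoidal rule: (h/2)[f(x₀) + 2f(x₁) + 2f(x₂) + ... + f(xₙ)]

x_0 = 1.5000, f(x_0) = 0.070737, coefficient = 1
x_1 = 1.7500, f(x_1) = -0.178246, coefficient = 2
x_2 = 2.0000, f(x_2) = -0.416147, coefficient = 2
x_3 = 2.2500, f(x_3) = -0.628174, coefficient = 2
x_4 = 2.5000, f(x_4) = -0.801144, coefficient = 2
x_5 = 2.7500, f(x_5) = -0.924302, coefficient = 2
x_6 = 3.0000, f(x_6) = -0.989992, coefficient = 2
x_7 = 3.2500, f(x_7) = -0.994130, coefficient = 2
x_8 = 3.5000, f(x_8) = -0.936457, coefficient = 1

I ≈ (0.250000/2) × -10.729989 = -1.341249
Exact value: -1.348278
Error: 0.007030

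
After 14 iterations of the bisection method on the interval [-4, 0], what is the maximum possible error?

Bisection error bound: |error| ≤ (b-a)/2^n
|error| ≤ (0 - (-4))/2^14 = 4/2^14
|error| ≤ 0.0002441406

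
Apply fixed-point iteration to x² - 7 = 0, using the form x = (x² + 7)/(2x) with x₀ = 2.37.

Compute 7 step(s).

Equation: x² - 7 = 0
Fixed-point form: x = (x² + 7)/(2x)
x₀ = 2.37

x_1 = g(2.370000) = 2.661793
x_2 = g(2.661793) = 2.645800
x_3 = g(2.645800) = 2.645751
x_4 = g(2.645751) = 2.645751
x_5 = g(2.645751) = 2.645751
x_6 = g(2.645751) = 2.645751
x_7 = g(2.645751) = 2.645751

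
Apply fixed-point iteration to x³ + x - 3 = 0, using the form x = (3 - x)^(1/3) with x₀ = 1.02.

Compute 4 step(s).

Equation: x³ + x - 3 = 0
Fixed-point form: x = (3 - x)^(1/3)
x₀ = 1.02

x_1 = g(1.020000) = 1.255707
x_2 = g(1.255707) = 1.203760
x_3 = g(1.203760) = 1.215593
x_4 = g(1.215593) = 1.212918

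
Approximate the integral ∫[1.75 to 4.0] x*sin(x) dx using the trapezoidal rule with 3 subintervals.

f(x) = x*sin(x)
a = 1.75, b = 4.0, n = 3
h = (b - a)/n = 0.750000

Trapezoidal rule: (h/2)[f(x₀) + 2f(x₁) + 2f(x₂) + ... + f(xₙ)]

x_0 = 1.7500, f(x_0) = 1.721975, coefficient = 1
x_1 = 2.5000, f(x_1) = 1.496180, coefficient = 2
x_2 = 3.2500, f(x_2) = -0.351634, coefficient = 2
x_3 = 4.0000, f(x_3) = -3.027210, coefficient = 1

I ≈ (0.750000/2) × 0.983858 = 0.368947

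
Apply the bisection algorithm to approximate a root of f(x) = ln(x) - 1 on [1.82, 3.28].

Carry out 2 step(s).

f(x) = ln(x) - 1
Initial interval: [1.82, 3.28]

Iteration 1:
  c_1 = (1.820000 + 3.280000)/2 = 2.550000
  f(c_1) = f(2.550000) = -0.063907
  f(a) × f(c) ≥ 0, new interval: [2.550000, 3.280000]
Iteration 2:
  c_2 = (2.550000 + 3.280000)/2 = 2.915000
  f(c_2) = f(2.915000) = 0.069870
  f(a) × f(c) < 0, new interval: [2.550000, 2.915000]

After 2 iteration(s), the approximation is c_2 = 2.915000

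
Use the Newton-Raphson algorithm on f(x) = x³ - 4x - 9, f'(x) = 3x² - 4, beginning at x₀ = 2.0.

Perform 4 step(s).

f(x) = x³ - 4x - 9
f'(x) = 3x² - 4
x₀ = 2.0

Newton-Raphson formula: x_{n+1} = x_n - f(x_n)/f'(x_n)

Iteration 1:
  f(2.000000) = -9.000000
  f'(2.000000) = 8.000000
  x_1 = 2.000000 - (-9.000000)/8.000000 = 3.125000
Iteration 2:
  f(3.125000) = 9.017578
  f'(3.125000) = 25.296875
  x_2 = 3.125000 - 9.017578/25.296875 = 2.768530
Iteration 3:
  f(2.768530) = 1.145993
  f'(2.768530) = 18.994274
  x_3 = 2.768530 - 1.145993/18.994274 = 2.708196
Iteration 4:
  f(2.708196) = 0.030014
  f'(2.708196) = 18.002983
  x_4 = 2.708196 - 0.030014/18.002983 = 2.706529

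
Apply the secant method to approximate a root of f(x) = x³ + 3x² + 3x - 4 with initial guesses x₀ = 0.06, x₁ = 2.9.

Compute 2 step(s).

f(x) = x³ + 3x² + 3x - 4
x₀ = 0.06, x₁ = 2.9

Secant formula: x_{n+1} = x_n - f(x_n)(x_n - x_{n-1})/(f(x_n) - f(x_{n-1}))

Iteration 1:
  f(0.060000) = -3.808984
  f(2.900000) = 54.319000
  x_2 = 2.900000 - 54.319000×(2.900000 - 0.060000)/(54.319000 - (-3.808984))
       = 0.246098
Iteration 2:
  f(2.900000) = 54.319000
  f(0.246098) = -3.065108
  x_3 = 0.246098 - (-3.065108)×(0.246098 - 2.900000)/(-3.065108 - 54.319000)
       = 0.387853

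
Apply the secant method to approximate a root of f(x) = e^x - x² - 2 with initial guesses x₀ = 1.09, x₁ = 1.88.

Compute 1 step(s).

f(x) = e^x - x² - 2
x₀ = 1.09, x₁ = 1.88

Secant formula: x_{n+1} = x_n - f(x_n)(x_n - x_{n-1})/(f(x_n) - f(x_{n-1}))

Iteration 1:
  f(1.090000) = -0.213826
  f(1.880000) = 1.019105
  x_2 = 1.880000 - 1.019105×(1.880000 - 1.090000)/(1.019105 - (-0.213826))
       = 1.227009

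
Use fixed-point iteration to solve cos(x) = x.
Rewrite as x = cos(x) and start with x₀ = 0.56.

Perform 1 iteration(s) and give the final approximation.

Equation: cos(x) = x
Fixed-point form: x = cos(x)
x₀ = 0.56

x_1 = g(0.560000) = 0.847255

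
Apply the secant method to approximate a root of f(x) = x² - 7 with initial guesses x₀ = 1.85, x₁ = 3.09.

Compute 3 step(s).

f(x) = x² - 7
x₀ = 1.85, x₁ = 3.09

Secant formula: x_{n+1} = x_n - f(x_n)(x_n - x_{n-1})/(f(x_n) - f(x_{n-1}))

Iteration 1:
  f(1.850000) = -3.577500
  f(3.090000) = 2.548100
  x_2 = 3.090000 - 2.548100×(3.090000 - 1.850000)/(2.548100 - (-3.577500))
       = 2.574190
Iteration 2:
  f(3.090000) = 2.548100
  f(2.574190) = -0.373544
  x_3 = 2.574190 - (-0.373544)×(2.574190 - 3.090000)/(-0.373544 - 2.548100)
       = 2.640139
Iteration 3:
  f(2.574190) = -0.373544
  f(2.640139) = -0.029668
  x_4 = 2.640139 - (-0.029668)×(2.640139 - 2.574190)/(-0.029668 - (-0.373544))
       = 2.645828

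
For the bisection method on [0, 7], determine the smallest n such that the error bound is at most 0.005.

We need (b-a)/2^n ≤ 0.005
(7 - 0)/2^n ≤ 0.005
7/2^n ≤ 0.005
2^n ≥ 1400
n ≥ log₂(1400) = 10.45
n ≥ 11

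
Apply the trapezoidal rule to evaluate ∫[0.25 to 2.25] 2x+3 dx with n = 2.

f(x) = 2x+3
a = 0.25, b = 2.25, n = 2
h = (b - a)/n = 1.000000

Trapezoidal rule: (h/2)[f(x₀) + 2f(x₁) + 2f(x₂) + ... + f(xₙ)]

x_0 = 0.2500, f(x_0) = 3.500000, coefficient = 1
x_1 = 1.2500, f(x_1) = 5.500000, coefficient = 2
x_2 = 2.2500, f(x_2) = 7.500000, coefficient = 1

I ≈ (1.000000/2) × 22.000000 = 11.000000
Exact value: 11.000000
Error: 0.000000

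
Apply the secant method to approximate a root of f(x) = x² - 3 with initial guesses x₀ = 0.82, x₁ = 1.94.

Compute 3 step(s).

f(x) = x² - 3
x₀ = 0.82, x₁ = 1.94

Secant formula: x_{n+1} = x_n - f(x_n)(x_n - x_{n-1})/(f(x_n) - f(x_{n-1}))

Iteration 1:
  f(0.820000) = -2.327600
  f(1.940000) = 0.763600
  x_2 = 1.940000 - 0.763600×(1.940000 - 0.820000)/(0.763600 - (-2.327600))
       = 1.663333
Iteration 2:
  f(1.940000) = 0.763600
  f(1.663333) = -0.233322
  x_3 = 1.663333 - (-0.233322)×(1.663333 - 1.940000)/(-0.233322 - 0.763600)
       = 1.728085
Iteration 3:
  f(1.663333) = -0.233322
  f(1.728085) = -0.013722
  x_4 = 1.728085 - (-0.013722)×(1.728085 - 1.663333)/(-0.013722 - (-0.233322))
       = 1.732131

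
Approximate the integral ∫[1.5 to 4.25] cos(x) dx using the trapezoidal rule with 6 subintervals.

f(x) = cos(x)
a = 1.5, b = 4.25, n = 6
h = (b - a)/n = 0.458333

Trapezoidal rule: (h/2)[f(x₀) + 2f(x₁) + 2f(x₂) + ... + f(xₙ)]

x_0 = 1.5000, f(x_0) = 0.070737, coefficient = 1
x_1 = 1.9583, f(x_1) = -0.377909, coefficient = 2
x_2 = 2.4167, f(x_2) = -0.748549, coefficient = 2
x_3 = 2.8750, f(x_3) = -0.964674, coefficient = 2
x_4 = 3.3333, f(x_4) = -0.981674, coefficient = 2
x_5 = 3.7917, f(x_5) = -0.796039, coefficient = 2
x_6 = 4.2500, f(x_6) = -0.446087, coefficient = 1

I ≈ (0.458333/2) × -8.113040 = -1.859238
Exact value: -1.892484
Error: 0.033246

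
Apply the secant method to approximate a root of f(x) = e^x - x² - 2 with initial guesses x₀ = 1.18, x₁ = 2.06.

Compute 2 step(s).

f(x) = e^x - x² - 2
x₀ = 1.18, x₁ = 2.06

Secant formula: x_{n+1} = x_n - f(x_n)(x_n - x_{n-1})/(f(x_n) - f(x_{n-1}))

Iteration 1:
  f(1.180000) = -0.138026
  f(2.060000) = 1.602370
  x_2 = 2.060000 - 1.602370×(2.060000 - 1.180000)/(1.602370 - (-0.138026))
       = 1.249790
Iteration 2:
  f(2.060000) = 1.602370
  f(1.249790) = -0.072365
  x_3 = 1.249790 - (-0.072365)×(1.249790 - 2.060000)/(-0.072365 - 1.602370)
       = 1.284799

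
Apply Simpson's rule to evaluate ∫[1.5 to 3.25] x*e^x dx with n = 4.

f(x) = x*e^x
a = 1.5, b = 3.25, n = 4
h = (b - a)/n = 0.437500

Simpson's rule: (h/3)[f(x₀) + 4f(x₁) + 2f(x₂) + ... + f(xₙ)]

x_0 = 1.5000, f(x_0) = 6.722534, coefficient = 1
x_1 = 1.9375, f(x_1) = 13.448916, coefficient = 4
x_2 = 2.3750, f(x_2) = 25.533656, coefficient = 2
x_3 = 2.8125, f(x_3) = 46.832330, coefficient = 4
x_4 = 3.2500, f(x_4) = 83.818605, coefficient = 1

I ≈ (0.437500/3) × 382.733432 = 55.815292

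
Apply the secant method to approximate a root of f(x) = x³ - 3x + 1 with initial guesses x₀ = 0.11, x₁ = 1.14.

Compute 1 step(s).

f(x) = x³ - 3x + 1
x₀ = 0.11, x₁ = 1.14

Secant formula: x_{n+1} = x_n - f(x_n)(x_n - x_{n-1})/(f(x_n) - f(x_{n-1}))

Iteration 1:
  f(0.110000) = 0.671331
  f(1.140000) = -0.938456
  x_2 = 1.140000 - (-0.938456)×(1.140000 - 0.110000)/(-0.938456 - 0.671331)
       = 0.539542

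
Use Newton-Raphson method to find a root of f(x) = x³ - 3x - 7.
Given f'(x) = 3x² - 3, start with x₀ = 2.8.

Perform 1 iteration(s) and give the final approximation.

f(x) = x³ - 3x - 7
f'(x) = 3x² - 3
x₀ = 2.8

Newton-Raphson formula: x_{n+1} = x_n - f(x_n)/f'(x_n)

Iteration 1:
  f(2.800000) = 6.552000
  f'(2.800000) = 20.520000
  x_1 = 2.800000 - 6.552000/20.520000 = 2.480702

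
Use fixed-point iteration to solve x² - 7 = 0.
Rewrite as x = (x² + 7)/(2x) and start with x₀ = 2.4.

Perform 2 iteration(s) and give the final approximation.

Equation: x² - 7 = 0
Fixed-point form: x = (x² + 7)/(2x)
x₀ = 2.4

x_1 = g(2.400000) = 2.658333
x_2 = g(2.658333) = 2.645781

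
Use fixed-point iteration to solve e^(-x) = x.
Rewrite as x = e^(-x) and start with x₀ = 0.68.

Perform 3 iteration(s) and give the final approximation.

Equation: e^(-x) = x
Fixed-point form: x = e^(-x)
x₀ = 0.68

x_1 = g(0.680000) = 0.506617
x_2 = g(0.506617) = 0.602531
x_3 = g(0.602531) = 0.547425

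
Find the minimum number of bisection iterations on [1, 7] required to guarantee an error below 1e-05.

We need (b-a)/2^n ≤ 1e-05
(7 - 1)/2^n ≤ 1e-05
6/2^n ≤ 1e-05
2^n ≥ 600000
n ≥ log₂(600000) = 19.19
n ≥ 20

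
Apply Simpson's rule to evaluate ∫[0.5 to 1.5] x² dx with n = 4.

f(x) = x²
a = 0.5, b = 1.5, n = 4
h = (b - a)/n = 0.250000

Simpson's rule: (h/3)[f(x₀) + 4f(x₁) + 2f(x₂) + ... + f(xₙ)]

x_0 = 0.5000, f(x_0) = 0.250000, coefficient = 1
x_1 = 0.7500, f(x_1) = 0.562500, coefficient = 4
x_2 = 1.0000, f(x_2) = 1.000000, coefficient = 2
x_3 = 1.2500, f(x_3) = 1.562500, coefficient = 4
x_4 = 1.5000, f(x_4) = 2.250000, coefficient = 1

I ≈ (0.250000/3) × 13.000000 = 1.083333
Exact value: 1.083333
Error: 0.000000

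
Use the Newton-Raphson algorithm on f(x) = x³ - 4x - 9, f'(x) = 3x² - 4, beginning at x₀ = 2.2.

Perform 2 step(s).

f(x) = x³ - 4x - 9
f'(x) = 3x² - 4
x₀ = 2.2

Newton-Raphson formula: x_{n+1} = x_n - f(x_n)/f'(x_n)

Iteration 1:
  f(2.200000) = -7.152000
  f'(2.200000) = 10.520000
  x_1 = 2.200000 - (-7.152000)/10.520000 = 2.879848
Iteration 2:
  f(2.879848) = 3.364696
  f'(2.879848) = 20.880572
  x_2 = 2.879848 - 3.364696/20.880572 = 2.718708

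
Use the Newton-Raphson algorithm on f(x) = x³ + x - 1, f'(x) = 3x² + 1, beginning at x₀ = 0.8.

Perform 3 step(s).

f(x) = x³ + x - 1
f'(x) = 3x² + 1
x₀ = 0.8

Newton-Raphson formula: x_{n+1} = x_n - f(x_n)/f'(x_n)

Iteration 1:
  f(0.800000) = 0.312000
  f'(0.800000) = 2.920000
  x_1 = 0.800000 - 0.312000/2.920000 = 0.693151
Iteration 2:
  f(0.693151) = 0.026180
  f'(0.693151) = 2.441374
  x_2 = 0.693151 - 0.026180/2.441374 = 0.682427
Iteration 3:
  f(0.682427) = 0.000238
  f'(0.682427) = 2.397120
  x_3 = 0.682427 - 0.000238/2.397120 = 0.682328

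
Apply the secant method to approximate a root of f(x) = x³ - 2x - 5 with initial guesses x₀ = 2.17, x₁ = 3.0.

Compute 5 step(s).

f(x) = x³ - 2x - 5
x₀ = 2.17, x₁ = 3.0

Secant formula: x_{n+1} = x_n - f(x_n)(x_n - x_{n-1})/(f(x_n) - f(x_{n-1}))

Iteration 1:
  f(2.170000) = 0.878313
  f(3.000000) = 16.000000
  x_2 = 3.000000 - 16.000000×(3.000000 - 2.170000)/(16.000000 - 0.878313)
       = 2.121791
Iteration 2:
  f(3.000000) = 16.000000
  f(2.121791) = 0.308716
  x_3 = 2.121791 - 0.308716×(2.121791 - 3.000000)/(0.308716 - 16.000000)
       = 2.104513
Iteration 3:
  f(2.121791) = 0.308716
  f(2.104513) = 0.111808
  x_4 = 2.104513 - 0.111808×(2.104513 - 2.121791)/(0.111808 - 0.308716)
       = 2.094702
Iteration 4:
  f(2.104513) = 0.111808
  f(2.094702) = 0.001680
  x_5 = 2.094702 - 0.001680×(2.094702 - 2.104513)/(0.001680 - 0.111808)
       = 2.094552
Iteration 5:
  f(2.094702) = 0.001680
  f(2.094552) = 0.000009
  x_6 = 2.094552 - 0.000009×(2.094552 - 2.094702)/(0.000009 - 0.001680)
       = 2.094551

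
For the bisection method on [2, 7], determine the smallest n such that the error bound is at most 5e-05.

We need (b-a)/2^n ≤ 5e-05
(7 - 2)/2^n ≤ 5e-05
5/2^n ≤ 5e-05
2^n ≥ 100000
n ≥ log₂(100000) = 16.61
n ≥ 17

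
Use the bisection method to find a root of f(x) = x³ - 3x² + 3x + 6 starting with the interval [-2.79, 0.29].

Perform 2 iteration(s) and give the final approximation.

f(x) = x³ - 3x² + 3x + 6
Initial interval: [-2.79, 0.29]

Iteration 1:
  c_1 = (-2.790000 + 0.290000)/2 = -1.250000
  f(c_1) = f(-1.250000) = -4.390625
  f(a) × f(c) ≥ 0, new interval: [-1.250000, 0.290000]
Iteration 2:
  c_2 = (-1.250000 + 0.290000)/2 = -0.480000
  f(c_2) = f(-0.480000) = 3.758208
  f(a) × f(c) < 0, new interval: [-1.250000, -0.480000]

After 2 iteration(s), the approximation is c_2 = -0.480000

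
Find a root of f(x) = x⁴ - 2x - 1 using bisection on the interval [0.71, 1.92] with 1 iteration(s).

f(x) = x⁴ - 2x - 1
Initial interval: [0.71, 1.92]

Iteration 1:
  c_1 = (0.710000 + 1.920000)/2 = 1.315000
  f(c_1) = f(1.315000) = -0.639781
  f(a) × f(c) ≥ 0, new interval: [1.315000, 1.920000]

After 1 iteration(s), the approximation is c_1 = 1.315000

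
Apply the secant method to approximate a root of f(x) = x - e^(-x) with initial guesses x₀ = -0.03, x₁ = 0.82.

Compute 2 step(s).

f(x) = x - e^(-x)
x₀ = -0.03, x₁ = 0.82

Secant formula: x_{n+1} = x_n - f(x_n)(x_n - x_{n-1})/(f(x_n) - f(x_{n-1}))

Iteration 1:
  f(-0.030000) = -1.060455
  f(0.820000) = 0.379568
  x_2 = 0.820000 - 0.379568×(0.820000 - (-0.030000))/(0.379568 - (-1.060455))
       = 0.595953
Iteration 2:
  f(0.820000) = 0.379568
  f(0.595953) = 0.044916
  x_3 = 0.595953 - 0.044916×(0.595953 - 0.820000)/(0.044916 - 0.379568)
       = 0.565882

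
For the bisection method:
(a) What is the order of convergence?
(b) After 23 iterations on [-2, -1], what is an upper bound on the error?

(a) Bisection has linear (order 1) convergence; the error is halved each step.

(b) Error bound = (b-a)/2^n = (-1 - (-2))/2^{23}
    = 1/2^{23}

(a) 1 (linear); (b) error ≤ 1.19e-07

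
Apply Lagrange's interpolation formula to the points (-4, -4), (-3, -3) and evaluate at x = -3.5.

Lagrange interpolation formula:
P(x) = Σ yᵢ × Lᵢ(x)
where Lᵢ(x) = Π_{j≠i} (x - xⱼ)/(xᵢ - xⱼ)

L_0(-3.5) = (-3.5 - (-3))/(-4 - (-3)) = 0.500000
L_1(-3.5) = (-3.5 - (-4))/(-3 - (-4)) = 0.500000

P(-3.5) = (-4)×L_0(-3.5) + (-3)×L_1(-3.5)
P(-3.5) = -3.500000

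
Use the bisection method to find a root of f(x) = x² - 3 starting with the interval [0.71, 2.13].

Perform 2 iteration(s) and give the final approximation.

f(x) = x² - 3
Initial interval: [0.71, 2.13]

Iteration 1:
  c_1 = (0.710000 + 2.130000)/2 = 1.420000
  f(c_1) = f(1.420000) = -0.983600
  f(a) × f(c) ≥ 0, new interval: [1.420000, 2.130000]
Iteration 2:
  c_2 = (1.420000 + 2.130000)/2 = 1.775000
  f(c_2) = f(1.775000) = 0.150625
  f(a) × f(c) < 0, new interval: [1.420000, 1.775000]

After 2 iteration(s), the approximation is c_2 = 1.775000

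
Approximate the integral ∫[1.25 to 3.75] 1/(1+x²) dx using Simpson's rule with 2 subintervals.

f(x) = 1/(1+x²)
a = 1.25, b = 3.75, n = 2
h = (b - a)/n = 1.250000

Simpson's rule: (h/3)[f(x₀) + 4f(x₁) + 2f(x₂) + ... + f(xₙ)]

x_0 = 1.2500, f(x_0) = 0.390244, coefficient = 1
x_1 = 2.5000, f(x_1) = 0.137931, coefficient = 4
x_2 = 3.7500, f(x_2) = 0.066390, coefficient = 1

I ≈ (1.250000/3) × 1.008358 = 0.420149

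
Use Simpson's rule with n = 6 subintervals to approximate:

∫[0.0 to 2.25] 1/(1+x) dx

f(x) = 1/(1+x)
a = 0.0, b = 2.25, n = 6
h = (b - a)/n = 0.375000

Simpson's rule: (h/3)[f(x₀) + 4f(x₁) + 2f(x₂) + ... + f(xₙ)]

x_0 = 0.0000, f(x_0) = 1.000000, coefficient = 1
x_1 = 0.3750, f(x_1) = 0.727273, coefficient = 4
x_2 = 0.7500, f(x_2) = 0.571429, coefficient = 2
x_3 = 1.1250, f(x_3) = 0.470588, coefficient = 4
x_4 = 1.5000, f(x_4) = 0.400000, coefficient = 2
x_5 = 1.8750, f(x_5) = 0.347826, coefficient = 4
x_6 = 2.2500, f(x_6) = 0.307692, coefficient = 1

I ≈ (0.375000/3) × 9.433298 = 1.179162
Exact value: 1.178655
Error: 0.000507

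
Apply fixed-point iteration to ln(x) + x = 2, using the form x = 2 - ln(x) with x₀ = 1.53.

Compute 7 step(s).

Equation: ln(x) + x = 2
Fixed-point form: x = 2 - ln(x)
x₀ = 1.53

x_1 = g(1.530000) = 1.574732
x_2 = g(1.574732) = 1.545915
x_3 = g(1.545915) = 1.564384
x_4 = g(1.564384) = 1.552508
x_5 = g(1.552508) = 1.560128
x_6 = g(1.560128) = 1.555232
x_7 = g(1.555232) = 1.558375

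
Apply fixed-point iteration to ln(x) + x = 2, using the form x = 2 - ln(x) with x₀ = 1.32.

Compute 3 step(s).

Equation: ln(x) + x = 2
Fixed-point form: x = 2 - ln(x)
x₀ = 1.32

x_1 = g(1.320000) = 1.722368
x_2 = g(1.722368) = 1.456300
x_3 = g(1.456300) = 1.624101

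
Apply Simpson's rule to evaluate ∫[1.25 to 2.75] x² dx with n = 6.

f(x) = x²
a = 1.25, b = 2.75, n = 6
h = (b - a)/n = 0.250000

Simpson's rule: (h/3)[f(x₀) + 4f(x₁) + 2f(x₂) + ... + f(xₙ)]

x_0 = 1.2500, f(x_0) = 1.562500, coefficient = 1
x_1 = 1.5000, f(x_1) = 2.250000, coefficient = 4
x_2 = 1.7500, f(x_2) = 3.062500, coefficient = 2
x_3 = 2.0000, f(x_3) = 4.000000, coefficient = 4
x_4 = 2.2500, f(x_4) = 5.062500, coefficient = 2
x_5 = 2.5000, f(x_5) = 6.250000, coefficient = 4
x_6 = 2.7500, f(x_6) = 7.562500, coefficient = 1

I ≈ (0.250000/3) × 75.375000 = 6.281250
Exact value: 6.281250
Error: 0.000000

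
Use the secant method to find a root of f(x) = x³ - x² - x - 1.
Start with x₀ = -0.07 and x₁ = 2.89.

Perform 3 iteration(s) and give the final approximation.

f(x) = x³ - x² - x - 1
x₀ = -0.07, x₁ = 2.89

Secant formula: x_{n+1} = x_n - f(x_n)(x_n - x_{n-1})/(f(x_n) - f(x_{n-1}))

Iteration 1:
  f(-0.070000) = -0.935243
  f(2.890000) = 11.895469
  x_2 = 2.890000 - 11.895469×(2.890000 - (-0.070000))/(11.895469 - (-0.935243))
       = 0.145757
Iteration 2:
  f(2.890000) = 11.895469
  f(0.145757) = -1.163906
  x_3 = 0.145757 - (-1.163906)×(0.145757 - 2.890000)/(-1.163906 - 11.895469)
       = 0.390336
Iteration 3:
  f(0.145757) = -1.163906
  f(0.390336) = -1.483225
  x_4 = 0.390336 - (-1.483225)×(0.390336 - 0.145757)/(-1.483225 - (-1.163906))
       = -0.745720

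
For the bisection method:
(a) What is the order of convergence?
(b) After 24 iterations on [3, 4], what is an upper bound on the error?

(a) Bisection has linear (order 1) convergence; the error is halved each step.

(b) Error bound = (b-a)/2^n = (4 - 3)/2^{24}
    = 1/2^{24}

(a) 1 (linear); (b) error ≤ 5.96e-08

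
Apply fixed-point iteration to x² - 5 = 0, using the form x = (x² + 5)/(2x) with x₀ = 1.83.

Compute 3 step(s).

Equation: x² - 5 = 0
Fixed-point form: x = (x² + 5)/(2x)
x₀ = 1.83

x_1 = g(1.830000) = 2.281120
x_2 = g(2.281120) = 2.236513
x_3 = g(2.236513) = 2.236068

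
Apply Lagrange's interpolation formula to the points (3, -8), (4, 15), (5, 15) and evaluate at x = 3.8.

Lagrange interpolation formula:
P(x) = Σ yᵢ × Lᵢ(x)
where Lᵢ(x) = Π_{j≠i} (x - xⱼ)/(xᵢ - xⱼ)

L_0(3.8) = (3.8 - 4)/(3 - 4) × (3.8 - 5)/(3 - 5) = 0.120000
L_1(3.8) = (3.8 - 3)/(4 - 3) × (3.8 - 5)/(4 - 5) = 0.960000
L_2(3.8) = (3.8 - 3)/(5 - 3) × (3.8 - 4)/(5 - 4) = -0.080000

P(3.8) = (-8)×L_0(3.8) + 15×L_1(3.8) + 15×L_2(3.8)
P(3.8) = 12.240000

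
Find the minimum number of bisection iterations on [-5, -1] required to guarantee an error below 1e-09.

We need (b-a)/2^n ≤ 1e-09
(-1 - (-5))/2^n ≤ 1e-09
4/2^n ≤ 1e-09
2^n ≥ 4000000000
n ≥ log₂(4000000000) = 31.90
n ≥ 32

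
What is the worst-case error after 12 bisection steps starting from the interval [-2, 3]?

Bisection error bound: |error| ≤ (b-a)/2^n
|error| ≤ (3 - (-2))/2^12 = 5/2^12
|error| ≤ 0.0012207031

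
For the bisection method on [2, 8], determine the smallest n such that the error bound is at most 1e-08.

We need (b-a)/2^n ≤ 1e-08
(8 - 2)/2^n ≤ 1e-08
6/2^n ≤ 1e-08
2^n ≥ 600000000
n ≥ log₂(600000000) = 29.16
n ≥ 30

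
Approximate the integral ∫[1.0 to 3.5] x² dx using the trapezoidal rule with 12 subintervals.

f(x) = x²
a = 1.0, b = 3.5, n = 12
h = (b - a)/n = 0.208333

Trapezoidal rule: (h/2)[f(x₀) + 2f(x₁) + 2f(x₂) + ... + f(xₙ)]

x_0 = 1.0000, f(x_0) = 1.000000, coefficient = 1
x_1 = 1.2083, f(x_1) = 1.460069, coefficient = 2
x_2 = 1.4167, f(x_2) = 2.006944, coefficient = 2
x_3 = 1.6250, f(x_3) = 2.640625, coefficient = 2
x_4 = 1.8333, f(x_4) = 3.361111, coefficient = 2
x_5 = 2.0417, f(x_5) = 4.168403, coefficient = 2
x_6 = 2.2500, f(x_6) = 5.062500, coefficient = 2
x_7 = 2.4583, f(x_7) = 6.043403, coefficient = 2
x_8 = 2.6667, f(x_8) = 7.111111, coefficient = 2
x_9 = 2.8750, f(x_9) = 8.265625, coefficient = 2
x_10 = 3.0833, f(x_10) = 9.506944, coefficient = 2
x_11 = 3.2917, f(x_11) = 10.835069, coefficient = 2
x_12 = 3.5000, f(x_12) = 12.250000, coefficient = 1

I ≈ (0.208333/2) × 134.173611 = 13.976418
Exact value: 13.958333
Error: 0.018084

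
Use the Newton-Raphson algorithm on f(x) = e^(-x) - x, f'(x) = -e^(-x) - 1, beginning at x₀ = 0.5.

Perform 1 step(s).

f(x) = e^(-x) - x
f'(x) = -e^(-x) - 1
x₀ = 0.5

Newton-Raphson formula: x_{n+1} = x_n - f(x_n)/f'(x_n)

Iteration 1:
  f(0.500000) = 0.106531
  f'(0.500000) = -1.606531
  x_1 = 0.500000 - 0.106531/(-1.606531) = 0.566311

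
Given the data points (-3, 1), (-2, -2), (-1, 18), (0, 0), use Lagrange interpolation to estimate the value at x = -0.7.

Lagrange interpolation formula:
P(x) = Σ yᵢ × Lᵢ(x)
where Lᵢ(x) = Π_{j≠i} (x - xⱼ)/(xᵢ - xⱼ)

L_0(-0.7) = (-0.7 - (-2))/(-3 - (-2)) × (-0.7 - (-1))/(-3 - (-1)) × (-0.7 - 0)/(-3 - 0) = 0.045500
L_1(-0.7) = (-0.7 - (-3))/(-2 - (-3)) × (-0.7 - (-1))/(-2 - (-1)) × (-0.7 - 0)/(-2 - 0) = -0.241500
L_2(-0.7) = (-0.7 - (-3))/(-1 - (-3)) × (-0.7 - (-2))/(-1 - (-2)) × (-0.7 - 0)/(-1 - 0) = 1.046500
L_3(-0.7) = (-0.7 - (-3))/(0 - (-3)) × (-0.7 - (-2))/(0 - (-2)) × (-0.7 - (-1))/(0 - (-1)) = 0.149500

P(-0.7) = 1×L_0(-0.7) + (-2)×L_1(-0.7) + 18×L_2(-0.7) + 0×L_3(-0.7)
P(-0.7) = 19.365500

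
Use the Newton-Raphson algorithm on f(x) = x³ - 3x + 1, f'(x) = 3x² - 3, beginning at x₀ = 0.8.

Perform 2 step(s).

f(x) = x³ - 3x + 1
f'(x) = 3x² - 3
x₀ = 0.8

Newton-Raphson formula: x_{n+1} = x_n - f(x_n)/f'(x_n)

Iteration 1:
  f(0.800000) = -0.888000
  f'(0.800000) = -1.080000
  x_1 = 0.800000 - (-0.888000)/(-1.080000) = -0.022222
Iteration 2:
  f(-0.022222) = 1.066656
  f'(-0.022222) = -2.998519
  x_2 = -0.022222 - 1.066656/(-2.998519) = 0.333505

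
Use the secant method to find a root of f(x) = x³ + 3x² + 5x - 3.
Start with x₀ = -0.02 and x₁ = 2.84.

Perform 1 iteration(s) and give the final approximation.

f(x) = x³ + 3x² + 5x - 3
x₀ = -0.02, x₁ = 2.84

Secant formula: x_{n+1} = x_n - f(x_n)(x_n - x_{n-1})/(f(x_n) - f(x_{n-1}))

Iteration 1:
  f(-0.020000) = -3.098808
  f(2.840000) = 58.303104
  x_2 = 2.840000 - 58.303104×(2.840000 - (-0.020000))/(58.303104 - (-3.098808))
       = 0.124337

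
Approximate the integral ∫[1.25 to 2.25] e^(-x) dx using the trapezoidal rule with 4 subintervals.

f(x) = e^(-x)
a = 1.25, b = 2.25, n = 4
h = (b - a)/n = 0.250000

Trapezoidal rule: (h/2)[f(x₀) + 2f(x₁) + 2f(x₂) + ... + f(xₙ)]

x_0 = 1.2500, f(x_0) = 0.286505, coefficient = 1
x_1 = 1.5000, f(x_1) = 0.223130, coefficient = 2
x_2 = 1.7500, f(x_2) = 0.173774, coefficient = 2
x_3 = 2.0000, f(x_3) = 0.135335, coefficient = 2
x_4 = 2.2500, f(x_4) = 0.105399, coefficient = 1

I ≈ (0.250000/2) × 1.456383 = 0.182048
Exact value: 0.181106
Error: 0.000942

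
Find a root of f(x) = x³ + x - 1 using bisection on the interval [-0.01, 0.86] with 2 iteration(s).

f(x) = x³ + x - 1
Initial interval: [-0.01, 0.86]

Iteration 1:
  c_1 = (-0.010000 + 0.860000)/2 = 0.425000
  f(c_1) = f(0.425000) = -0.498234
  f(a) × f(c) ≥ 0, new interval: [0.425000, 0.860000]
Iteration 2:
  c_2 = (0.425000 + 0.860000)/2 = 0.642500
  f(c_2) = f(0.642500) = -0.092272
  f(a) × f(c) ≥ 0, new interval: [0.642500, 0.860000]

After 2 iteration(s), the approximation is c_2 = 0.642500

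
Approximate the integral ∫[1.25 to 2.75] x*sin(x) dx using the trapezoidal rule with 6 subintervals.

f(x) = x*sin(x)
a = 1.25, b = 2.75, n = 6
h = (b - a)/n = 0.250000

Trapezoidal rule: (h/2)[f(x₀) + 2f(x₁) + 2f(x₂) + ... + f(xₙ)]

x_0 = 1.2500, f(x_0) = 1.186231, coefficient = 1
x_1 = 1.5000, f(x_1) = 1.496242, coefficient = 2
x_2 = 1.7500, f(x_2) = 1.721975, coefficient = 2
x_3 = 2.0000, f(x_3) = 1.818595, coefficient = 2
x_4 = 2.2500, f(x_4) = 1.750665, coefficient = 2
x_5 = 2.5000, f(x_5) = 1.496180, coefficient = 2
x_6 = 2.7500, f(x_6) = 1.049568, coefficient = 1

I ≈ (0.250000/2) × 18.803114 = 2.350389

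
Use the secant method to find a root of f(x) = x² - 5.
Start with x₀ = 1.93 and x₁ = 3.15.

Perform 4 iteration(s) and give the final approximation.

f(x) = x² - 5
x₀ = 1.93, x₁ = 3.15

Secant formula: x_{n+1} = x_n - f(x_n)(x_n - x_{n-1})/(f(x_n) - f(x_{n-1}))

Iteration 1:
  f(1.930000) = -1.275100
  f(3.150000) = 4.922500
  x_2 = 3.150000 - 4.922500×(3.150000 - 1.930000)/(4.922500 - (-1.275100))
       = 2.181004
Iteration 2:
  f(3.150000) = 4.922500
  f(2.181004) = -0.243222
  x_3 = 2.181004 - (-0.243222)×(2.181004 - 3.150000)/(-0.243222 - 4.922500)
       = 2.226628
Iteration 3:
  f(2.181004) = -0.243222
  f(2.226628) = -0.042128
  x_4 = 2.226628 - (-0.042128)×(2.226628 - 2.181004)/(-0.042128 - (-0.243222))
       = 2.236186
Iteration 4:
  f(2.226628) = -0.042128
  f(2.236186) = 0.000527
  x_5 = 2.236186 - 0.000527×(2.236186 - 2.226628)/(0.000527 - (-0.042128))
       = 2.236068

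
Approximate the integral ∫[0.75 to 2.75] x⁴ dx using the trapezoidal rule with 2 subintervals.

f(x) = x⁴
a = 0.75, b = 2.75, n = 2
h = (b - a)/n = 1.000000

Trapezoidal rule: (h/2)[f(x₀) + 2f(x₁) + 2f(x₂) + ... + f(xₙ)]

x_0 = 0.7500, f(x_0) = 0.316406, coefficient = 1
x_1 = 1.7500, f(x_1) = 9.378906, coefficient = 2
x_2 = 2.7500, f(x_2) = 57.191406, coefficient = 1

I ≈ (1.000000/2) × 76.265625 = 38.132812
Exact value: 31.407813
Error: 6.725000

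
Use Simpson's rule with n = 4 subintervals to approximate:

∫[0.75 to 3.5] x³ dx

f(x) = x³
a = 0.75, b = 3.5, n = 4
h = (b - a)/n = 0.687500

Simpson's rule: (h/3)[f(x₀) + 4f(x₁) + 2f(x₂) + ... + f(xₙ)]

x_0 = 0.7500, f(x_0) = 0.421875, coefficient = 1
x_1 = 1.4375, f(x_1) = 2.970459, coefficient = 4
x_2 = 2.1250, f(x_2) = 9.595703, coefficient = 2
x_3 = 2.8125, f(x_3) = 22.247314, coefficient = 4
x_4 = 3.5000, f(x_4) = 42.875000, coefficient = 1

I ≈ (0.687500/3) × 163.359375 = 37.436523
Exact value: 37.436523
Error: 0.000000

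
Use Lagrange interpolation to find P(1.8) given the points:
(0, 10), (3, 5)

Lagrange interpolation formula:
P(x) = Σ yᵢ × Lᵢ(x)
where Lᵢ(x) = Π_{j≠i} (x - xⱼ)/(xᵢ - xⱼ)

L_0(1.8) = (1.8 - 3)/(0 - 3) = 0.400000
L_1(1.8) = (1.8 - 0)/(3 - 0) = 0.600000

P(1.8) = 10×L_0(1.8) + 5×L_1(1.8)
P(1.8) = 7.000000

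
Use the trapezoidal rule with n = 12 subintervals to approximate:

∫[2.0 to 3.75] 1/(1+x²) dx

f(x) = 1/(1+x²)
a = 2.0, b = 3.75, n = 12
h = (b - a)/n = 0.145833

Trapezoidal rule: (h/2)[f(x₀) + 2f(x₁) + 2f(x₂) + ... + f(xₙ)]

x_0 = 2.0000, f(x_0) = 0.200000, coefficient = 1
x_1 = 2.1458, f(x_1) = 0.178425, coefficient = 2
x_2 = 2.2917, f(x_2) = 0.159956, coefficient = 2
x_3 = 2.4375, f(x_3) = 0.144063, coefficient = 2
x_4 = 2.5833, f(x_4) = 0.130317, coefficient = 2
x_5 = 2.7292, f(x_5) = 0.118366, coefficient = 2
x_6 = 2.8750, f(x_6) = 0.107926, coefficient = 2
x_7 = 3.0208, f(x_7) = 0.098761, coefficient = 2
x_8 = 3.1667, f(x_8) = 0.090680, coefficient = 2
x_9 = 3.3125, f(x_9) = 0.083524, coefficient = 2
x_10 = 3.4583, f(x_10) = 0.077160, coefficient = 2
x_11 = 3.6042, f(x_11) = 0.071480, coefficient = 2
x_12 = 3.7500, f(x_12) = 0.066390, coefficient = 1

I ≈ (0.145833/2) × 2.787704 = 0.203270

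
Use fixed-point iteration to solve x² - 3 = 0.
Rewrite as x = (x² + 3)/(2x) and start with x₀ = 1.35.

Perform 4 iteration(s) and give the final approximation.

Equation: x² - 3 = 0
Fixed-point form: x = (x² + 3)/(2x)
x₀ = 1.35

x_1 = g(1.350000) = 1.786111
x_2 = g(1.786111) = 1.732869
x_3 = g(1.732869) = 1.732051
x_4 = g(1.732051) = 1.732051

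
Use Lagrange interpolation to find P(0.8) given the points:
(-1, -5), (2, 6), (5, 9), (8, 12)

Lagrange interpolation formula:
P(x) = Σ yᵢ × Lᵢ(x)
where Lᵢ(x) = Π_{j≠i} (x - xⱼ)/(xᵢ - xⱼ)

L_0(0.8) = (0.8 - 2)/(-1 - 2) × (0.8 - 5)/(-1 - 5) × (0.8 - 8)/(-1 - 8) = 0.224000
L_1(0.8) = (0.8 - (-1))/(2 - (-1)) × (0.8 - 5)/(2 - 5) × (0.8 - 8)/(2 - 8) = 1.008000
L_2(0.8) = (0.8 - (-1))/(5 - (-1)) × (0.8 - 2)/(5 - 2) × (0.8 - 8)/(5 - 8) = -0.288000
L_3(0.8) = (0.8 - (-1))/(8 - (-1)) × (0.8 - 2)/(8 - 2) × (0.8 - 5)/(8 - 5) = 0.056000

P(0.8) = (-5)×L_0(0.8) + 6×L_1(0.8) + 9×L_2(0.8) + 12×L_3(0.8)
P(0.8) = 3.008000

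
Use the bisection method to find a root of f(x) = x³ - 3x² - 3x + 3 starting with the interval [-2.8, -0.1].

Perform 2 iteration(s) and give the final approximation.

f(x) = x³ - 3x² - 3x + 3
Initial interval: [-2.8, -0.1]

Iteration 1:
  c_1 = (-2.800000 + (-0.100000))/2 = -1.450000
  f(c_1) = f(-1.450000) = -2.006125
  f(a) × f(c) ≥ 0, new interval: [-1.450000, -0.100000]
Iteration 2:
  c_2 = (-1.450000 + (-0.100000))/2 = -0.775000
  f(c_2) = f(-0.775000) = 3.057641
  f(a) × f(c) < 0, new interval: [-1.450000, -0.775000]

After 2 iteration(s), the approximation is c_2 = -0.775000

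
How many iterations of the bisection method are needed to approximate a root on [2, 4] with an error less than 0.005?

We need (b-a)/2^n ≤ 0.005
(4 - 2)/2^n ≤ 0.005
2/2^n ≤ 0.005
2^n ≥ 400
n ≥ log₂(400) = 8.64
n ≥ 9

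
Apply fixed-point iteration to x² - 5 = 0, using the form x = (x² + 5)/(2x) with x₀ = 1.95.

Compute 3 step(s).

Equation: x² - 5 = 0
Fixed-point form: x = (x² + 5)/(2x)
x₀ = 1.95

x_1 = g(1.950000) = 2.257051
x_2 = g(2.257051) = 2.236166
x_3 = g(2.236166) = 2.236068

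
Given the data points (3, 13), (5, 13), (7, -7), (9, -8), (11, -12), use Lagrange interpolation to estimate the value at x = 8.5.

Lagrange interpolation formula:
P(x) = Σ yᵢ × Lᵢ(x)
where Lᵢ(x) = Π_{j≠i} (x - xⱼ)/(xᵢ - xⱼ)

L_0(8.5) = (8.5 - 5)/(3 - 5) × (8.5 - 7)/(3 - 7) × (8.5 - 9)/(3 - 9) × (8.5 - 11)/(3 - 11) = 0.017090
L_1(8.5) = (8.5 - 3)/(5 - 3) × (8.5 - 7)/(5 - 7) × (8.5 - 9)/(5 - 9) × (8.5 - 11)/(5 - 11) = -0.107422
L_2(8.5) = (8.5 - 3)/(7 - 3) × (8.5 - 5)/(7 - 5) × (8.5 - 9)/(7 - 9) × (8.5 - 11)/(7 - 11) = 0.375977
L_3(8.5) = (8.5 - 3)/(9 - 3) × (8.5 - 5)/(9 - 5) × (8.5 - 7)/(9 - 7) × (8.5 - 11)/(9 - 11) = 0.751953
L_4(8.5) = (8.5 - 3)/(11 - 3) × (8.5 - 5)/(11 - 5) × (8.5 - 7)/(11 - 7) × (8.5 - 9)/(11 - 9) = -0.037598

P(8.5) = 13×L_0(8.5) + 13×L_1(8.5) + (-7)×L_2(8.5) + (-8)×L_3(8.5) + (-12)×L_4(8.5)
P(8.5) = -9.370605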